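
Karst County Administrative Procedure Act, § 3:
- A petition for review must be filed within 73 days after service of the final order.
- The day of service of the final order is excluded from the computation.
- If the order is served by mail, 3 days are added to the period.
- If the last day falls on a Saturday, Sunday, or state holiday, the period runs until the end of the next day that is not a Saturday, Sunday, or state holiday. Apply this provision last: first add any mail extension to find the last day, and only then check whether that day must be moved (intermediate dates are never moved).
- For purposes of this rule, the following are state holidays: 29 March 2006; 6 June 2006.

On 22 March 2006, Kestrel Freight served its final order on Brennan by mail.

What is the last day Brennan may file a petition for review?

73 days after 22 March 2006 is June 3, 2006.
Service was by mail, adding 3 days: June 3, 2006 + 3 days = June 6, 2006.
June 6, 2006 is a listed holiday. The next qualifying day is June 7, 2006.

June 7, 2006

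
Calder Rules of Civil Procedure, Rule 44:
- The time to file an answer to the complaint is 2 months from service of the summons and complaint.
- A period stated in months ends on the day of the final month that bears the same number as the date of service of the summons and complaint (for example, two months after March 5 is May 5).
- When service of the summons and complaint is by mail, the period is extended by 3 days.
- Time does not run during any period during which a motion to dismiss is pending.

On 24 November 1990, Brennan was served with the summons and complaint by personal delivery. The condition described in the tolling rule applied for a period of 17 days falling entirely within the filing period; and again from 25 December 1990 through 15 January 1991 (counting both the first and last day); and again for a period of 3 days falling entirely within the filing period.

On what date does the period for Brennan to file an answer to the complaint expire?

2 months after 24 November 1990 is January 24, 1991.
Service was not by mail, so no mail extension applies.
Tolling adds 17 days: January 24, 1991 + 17 days = February 10, 1991.
From December 25, 1990 through January 15, 1991 inclusive is 22 days; tolling adds 22 days: February 10, 1991 + 22 days = March 4, 1991.
Tolling adds 3 days: March 4, 1991 + 3 days = March 7, 1991.

March 7, 1991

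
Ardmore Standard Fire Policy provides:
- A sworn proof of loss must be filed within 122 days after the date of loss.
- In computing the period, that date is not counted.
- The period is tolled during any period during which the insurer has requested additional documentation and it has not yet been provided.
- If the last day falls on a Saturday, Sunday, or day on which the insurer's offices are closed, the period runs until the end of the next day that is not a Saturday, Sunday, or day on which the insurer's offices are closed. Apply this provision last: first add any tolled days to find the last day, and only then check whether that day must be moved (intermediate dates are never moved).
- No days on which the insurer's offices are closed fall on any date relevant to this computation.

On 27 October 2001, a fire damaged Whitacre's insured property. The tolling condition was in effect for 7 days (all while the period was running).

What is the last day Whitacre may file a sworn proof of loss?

March 5, 2002

122 days after 27 October 2001 is February 26, 2002.
Tolling adds 7 days: February 26, 2002 + 7 days = March 5, 2002.
March 5, 2002 is a Tuesday and not a day on which the insurer's offices are closed, so no extension applies.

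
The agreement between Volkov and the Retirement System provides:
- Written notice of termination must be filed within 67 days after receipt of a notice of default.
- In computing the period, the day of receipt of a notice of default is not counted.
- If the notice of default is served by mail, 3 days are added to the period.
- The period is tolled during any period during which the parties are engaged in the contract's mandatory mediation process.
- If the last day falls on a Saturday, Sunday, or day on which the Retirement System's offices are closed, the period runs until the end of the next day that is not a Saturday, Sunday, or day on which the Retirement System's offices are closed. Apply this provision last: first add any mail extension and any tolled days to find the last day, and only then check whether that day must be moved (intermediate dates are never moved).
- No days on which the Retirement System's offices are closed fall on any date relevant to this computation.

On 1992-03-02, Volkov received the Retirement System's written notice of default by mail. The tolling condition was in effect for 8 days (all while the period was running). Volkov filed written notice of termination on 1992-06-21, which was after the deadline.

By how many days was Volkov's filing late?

67 days after 1992-03-02 is May 8, 1992.
Service was by mail, adding 3 days: May 8, 1992 + 3 days = May 11, 1992.
Tolling adds 8 days: May 11, 1992 + 8 days = May 19, 1992.
May 19, 1992 is a Tuesday and not a day on which the Retirement System's offices are closed, so no extension applies.
The deadline is May 19, 1992; from May 19, 1992 to June 21, 1992 is 33 days.

33 days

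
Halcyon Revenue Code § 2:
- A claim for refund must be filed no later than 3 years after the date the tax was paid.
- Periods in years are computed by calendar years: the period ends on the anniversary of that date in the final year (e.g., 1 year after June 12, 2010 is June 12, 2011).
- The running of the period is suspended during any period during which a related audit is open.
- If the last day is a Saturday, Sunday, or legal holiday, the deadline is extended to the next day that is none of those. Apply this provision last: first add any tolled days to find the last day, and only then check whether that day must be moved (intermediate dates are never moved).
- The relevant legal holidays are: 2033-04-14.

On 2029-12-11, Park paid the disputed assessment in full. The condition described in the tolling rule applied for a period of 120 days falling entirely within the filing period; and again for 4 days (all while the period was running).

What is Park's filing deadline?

April 15, 2033

3 years after 2029-12-11 is December 11, 2032.
Tolling adds 120 days: December 11, 2032 + 120 days = April 10, 2033.
Tolling adds 4 days: April 10, 2033 + 4 days = April 14, 2033.
April 14, 2033 is a listed holiday. The next qualifying day is April 15, 2033.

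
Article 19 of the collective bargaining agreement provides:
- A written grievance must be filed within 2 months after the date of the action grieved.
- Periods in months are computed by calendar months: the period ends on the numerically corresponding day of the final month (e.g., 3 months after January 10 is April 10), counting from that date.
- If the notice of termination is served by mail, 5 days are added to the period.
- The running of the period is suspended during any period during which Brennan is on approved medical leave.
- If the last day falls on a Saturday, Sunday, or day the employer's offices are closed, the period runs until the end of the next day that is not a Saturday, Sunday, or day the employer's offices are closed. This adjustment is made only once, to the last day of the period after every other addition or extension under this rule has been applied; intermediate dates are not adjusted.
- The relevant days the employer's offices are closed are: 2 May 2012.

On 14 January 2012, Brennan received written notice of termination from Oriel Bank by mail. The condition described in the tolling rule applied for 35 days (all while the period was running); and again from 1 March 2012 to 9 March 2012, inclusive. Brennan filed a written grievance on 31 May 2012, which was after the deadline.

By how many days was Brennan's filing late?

28 days

2 months after 14 January 2012 is March 14, 2012.
Service was by mail, adding 5 days: March 14, 2012 + 5 days = March 19, 2012.
Tolling adds 35 days: March 19, 2012 + 35 days = April 23, 2012.
From March 1, 2012 through March 9, 2012 inclusive is 9 days; tolling adds 9 days: April 23, 2012 + 9 days = May 2, 2012.
May 2, 2012 is a listed holiday. The next qualifying day is May 3, 2012.
The deadline is May 3, 2012; from May 3, 2012 to May 31, 2012 is 28 days.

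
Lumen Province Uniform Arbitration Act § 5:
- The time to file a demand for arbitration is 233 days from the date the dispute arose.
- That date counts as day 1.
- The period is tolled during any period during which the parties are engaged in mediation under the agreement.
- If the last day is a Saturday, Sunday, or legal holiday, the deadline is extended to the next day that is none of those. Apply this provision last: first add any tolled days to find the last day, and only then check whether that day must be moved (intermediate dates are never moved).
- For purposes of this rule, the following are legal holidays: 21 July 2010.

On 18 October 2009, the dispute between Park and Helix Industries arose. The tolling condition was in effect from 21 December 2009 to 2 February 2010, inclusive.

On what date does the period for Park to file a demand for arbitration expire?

Counting 18 October 2009 as day 1, day 233 is June 7, 2010.
From December 21, 2009 through February 2, 2010 inclusive is 44 days; tolling adds 44 days: June 7, 2010 + 44 days = July 21, 2010.
July 21, 2010 is a listed holiday. The next qualifying day is July 22, 2010.

July 22, 2010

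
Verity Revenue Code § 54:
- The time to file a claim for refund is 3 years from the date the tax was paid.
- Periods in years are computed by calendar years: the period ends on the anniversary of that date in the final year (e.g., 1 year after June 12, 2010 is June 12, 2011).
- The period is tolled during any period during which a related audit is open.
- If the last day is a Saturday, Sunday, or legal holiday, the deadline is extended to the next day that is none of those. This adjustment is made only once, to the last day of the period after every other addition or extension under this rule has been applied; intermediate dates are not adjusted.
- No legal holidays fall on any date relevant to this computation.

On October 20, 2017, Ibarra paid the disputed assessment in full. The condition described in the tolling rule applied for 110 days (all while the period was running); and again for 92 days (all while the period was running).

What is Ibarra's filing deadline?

3 years after October 20, 2017 is October 20, 2020.
Tolling adds 110 days: October 20, 2020 + 110 days = February 7, 2021.
Tolling adds 92 days: February 7, 2021 + 92 days = May 10, 2021.
May 10, 2021 is a Monday and not a legal holiday, so no extension applies.

May 10, 2021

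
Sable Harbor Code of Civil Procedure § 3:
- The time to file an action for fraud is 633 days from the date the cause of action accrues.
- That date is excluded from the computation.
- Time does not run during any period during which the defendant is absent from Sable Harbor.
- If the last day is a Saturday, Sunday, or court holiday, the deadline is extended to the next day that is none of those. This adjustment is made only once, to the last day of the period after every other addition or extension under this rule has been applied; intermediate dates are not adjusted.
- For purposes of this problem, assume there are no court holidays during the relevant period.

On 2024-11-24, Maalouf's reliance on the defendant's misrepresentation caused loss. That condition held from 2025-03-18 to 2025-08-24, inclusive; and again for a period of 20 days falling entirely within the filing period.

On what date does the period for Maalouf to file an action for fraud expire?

February 15, 2027

633 days after 2024-11-24 is August 19, 2026.
From March 18, 2025 through August 24, 2025 inclusive is 160 days; tolling adds 160 days: August 19, 2026 + 160 days = January 26, 2027.
Tolling adds 20 days: January 26, 2027 + 20 days = February 15, 2027.
February 15, 2027 is a Monday and not a court holiday, so no extension applies.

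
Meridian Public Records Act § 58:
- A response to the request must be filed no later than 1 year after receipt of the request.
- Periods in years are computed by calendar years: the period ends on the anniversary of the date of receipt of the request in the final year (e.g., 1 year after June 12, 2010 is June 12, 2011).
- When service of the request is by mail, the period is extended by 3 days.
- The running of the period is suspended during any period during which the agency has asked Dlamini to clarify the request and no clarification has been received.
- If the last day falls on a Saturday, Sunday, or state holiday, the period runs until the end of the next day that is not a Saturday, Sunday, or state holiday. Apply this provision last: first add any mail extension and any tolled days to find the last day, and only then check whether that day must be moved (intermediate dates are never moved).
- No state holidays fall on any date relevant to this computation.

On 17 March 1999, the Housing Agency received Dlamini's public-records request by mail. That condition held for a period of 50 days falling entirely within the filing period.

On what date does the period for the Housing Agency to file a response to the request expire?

May 9, 2000

1 year after 17 March 1999 is March 17, 2000.
Service was by mail, adding 3 days: March 17, 2000 + 3 days = March 20, 2000.
Tolling adds 50 days: March 20, 2000 + 50 days = May 9, 2000.
May 9, 2000 is a Tuesday and not a state holiday, so no extension applies.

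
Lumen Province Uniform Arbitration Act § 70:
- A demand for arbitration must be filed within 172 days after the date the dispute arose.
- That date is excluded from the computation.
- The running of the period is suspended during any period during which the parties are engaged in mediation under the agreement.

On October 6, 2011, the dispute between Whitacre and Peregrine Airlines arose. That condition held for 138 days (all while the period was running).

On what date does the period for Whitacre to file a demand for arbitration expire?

August 11, 2012

172 days after October 6, 2011 is March 26, 2012.
Tolling adds 138 days: March 26, 2012 + 138 days = August 11, 2012.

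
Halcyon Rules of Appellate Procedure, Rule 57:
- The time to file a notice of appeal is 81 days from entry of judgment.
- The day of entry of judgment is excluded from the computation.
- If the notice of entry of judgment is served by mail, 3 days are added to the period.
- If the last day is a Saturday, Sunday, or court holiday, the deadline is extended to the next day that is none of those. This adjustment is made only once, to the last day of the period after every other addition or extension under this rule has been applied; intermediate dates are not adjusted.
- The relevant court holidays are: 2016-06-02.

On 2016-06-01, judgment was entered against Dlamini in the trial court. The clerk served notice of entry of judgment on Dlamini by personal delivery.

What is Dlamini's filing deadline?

August 22, 2016

81 days after 2016-06-01 is August 21, 2016.
Service was not by mail, so no mail extension applies.
August 21, 2016 is Sunday. The next qualifying day is August 22, 2016.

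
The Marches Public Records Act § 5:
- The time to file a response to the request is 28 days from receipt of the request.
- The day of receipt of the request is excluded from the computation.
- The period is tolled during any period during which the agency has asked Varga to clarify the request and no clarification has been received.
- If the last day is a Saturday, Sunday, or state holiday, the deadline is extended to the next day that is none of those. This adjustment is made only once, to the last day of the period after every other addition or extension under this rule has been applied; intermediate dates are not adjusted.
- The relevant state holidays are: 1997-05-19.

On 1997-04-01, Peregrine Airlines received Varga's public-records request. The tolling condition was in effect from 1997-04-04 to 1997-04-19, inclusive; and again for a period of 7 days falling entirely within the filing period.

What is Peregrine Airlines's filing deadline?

28 days after 1997-04-01 is April 29, 1997.
From April 4, 1997 through April 19, 1997 inclusive is 16 days; tolling adds 16 days: April 29, 1997 + 16 days = May 15, 1997.
Tolling adds 7 days: May 15, 1997 + 7 days = May 22, 1997.
May 22, 1997 is a Thursday and not a state holiday, so no extension applies.

May 22, 1997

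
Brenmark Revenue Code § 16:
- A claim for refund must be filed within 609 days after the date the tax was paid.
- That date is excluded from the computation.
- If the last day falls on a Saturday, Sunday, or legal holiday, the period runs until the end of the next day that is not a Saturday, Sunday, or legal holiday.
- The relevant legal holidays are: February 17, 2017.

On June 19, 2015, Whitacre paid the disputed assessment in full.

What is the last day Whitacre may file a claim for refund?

609 days after June 19, 2015 is February 17, 2017.
February 17, 2017 is a listed holiday; February 18, 2017 is Saturday; February 19, 2017 is Sunday. The next qualifying day is February 20, 2017.

February 20, 2017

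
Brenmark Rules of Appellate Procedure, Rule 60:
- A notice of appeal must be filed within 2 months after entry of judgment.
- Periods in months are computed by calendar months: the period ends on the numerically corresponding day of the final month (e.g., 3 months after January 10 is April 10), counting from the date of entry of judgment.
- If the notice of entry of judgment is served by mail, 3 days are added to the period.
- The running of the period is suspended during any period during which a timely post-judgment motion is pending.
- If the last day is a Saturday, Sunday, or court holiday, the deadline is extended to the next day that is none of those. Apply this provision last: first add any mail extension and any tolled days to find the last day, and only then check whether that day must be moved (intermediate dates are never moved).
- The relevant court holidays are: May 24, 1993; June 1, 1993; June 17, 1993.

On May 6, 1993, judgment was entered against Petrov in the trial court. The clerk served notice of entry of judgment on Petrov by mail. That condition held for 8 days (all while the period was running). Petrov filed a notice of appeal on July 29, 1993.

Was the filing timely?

No

2 months after May 6, 1993 is July 6, 1993.
Service was by mail, adding 3 days: July 6, 1993 + 3 days = July 9, 1993.
Tolling adds 8 days: July 9, 1993 + 8 days = July 17, 1993.
July 17, 1993 is Saturday; July 18, 1993 is Sunday. The next qualifying day is July 19, 1993.
The deadline is July 19, 1993; the filing on July 29, 1993 is after that date.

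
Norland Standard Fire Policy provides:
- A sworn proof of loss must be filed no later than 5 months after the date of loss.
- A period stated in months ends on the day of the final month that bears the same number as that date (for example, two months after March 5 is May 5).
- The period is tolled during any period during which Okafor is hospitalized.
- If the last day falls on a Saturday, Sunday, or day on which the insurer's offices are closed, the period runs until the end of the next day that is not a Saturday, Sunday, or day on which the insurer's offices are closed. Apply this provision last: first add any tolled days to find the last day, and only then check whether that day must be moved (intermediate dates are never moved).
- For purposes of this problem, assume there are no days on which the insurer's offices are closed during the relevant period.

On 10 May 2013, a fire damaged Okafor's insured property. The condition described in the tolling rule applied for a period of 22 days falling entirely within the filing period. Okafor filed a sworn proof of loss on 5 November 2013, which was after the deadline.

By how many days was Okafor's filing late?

4 days

5 months after 10 May 2013 is October 10, 2013.
Tolling adds 22 days: October 10, 2013 + 22 days = November 1, 2013.
November 1, 2013 is a Friday and not a day on which the insurer's offices are closed, so no extension applies.
The deadline is November 1, 2013; from November 1, 2013 to November 5, 2013 is 4 days.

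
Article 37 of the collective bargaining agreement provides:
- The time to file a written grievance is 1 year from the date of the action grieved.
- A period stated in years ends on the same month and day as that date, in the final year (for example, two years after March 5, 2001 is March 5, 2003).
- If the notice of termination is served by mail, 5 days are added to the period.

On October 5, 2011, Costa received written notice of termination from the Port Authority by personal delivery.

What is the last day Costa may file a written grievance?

1 year after October 5, 2011 is October 5, 2012.
Service was not by mail, so no mail extension applies.

October 5, 2012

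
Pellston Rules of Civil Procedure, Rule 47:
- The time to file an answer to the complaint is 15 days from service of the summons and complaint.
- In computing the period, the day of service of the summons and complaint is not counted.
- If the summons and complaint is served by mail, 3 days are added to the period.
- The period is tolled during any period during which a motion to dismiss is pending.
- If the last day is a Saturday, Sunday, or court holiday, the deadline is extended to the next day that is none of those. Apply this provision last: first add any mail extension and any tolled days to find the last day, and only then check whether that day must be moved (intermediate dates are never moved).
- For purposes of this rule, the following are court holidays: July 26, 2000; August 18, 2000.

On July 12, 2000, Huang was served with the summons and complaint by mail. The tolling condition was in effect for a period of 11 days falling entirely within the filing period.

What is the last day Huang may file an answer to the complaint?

August 10, 2000

15 days after July 12, 2000 is July 27, 2000.
Service was by mail, adding 3 days: July 27, 2000 + 3 days = July 30, 2000.
Tolling adds 11 days: July 30, 2000 + 11 days = August 10, 2000.
August 10, 2000 is a Thursday and not a court holiday, so no extension applies.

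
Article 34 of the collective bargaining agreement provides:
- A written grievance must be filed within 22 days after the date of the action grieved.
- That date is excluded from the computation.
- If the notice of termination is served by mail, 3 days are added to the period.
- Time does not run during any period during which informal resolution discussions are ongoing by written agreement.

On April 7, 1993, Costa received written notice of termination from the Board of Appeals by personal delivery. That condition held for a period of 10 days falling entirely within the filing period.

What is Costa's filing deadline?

May 9, 1993

22 days after April 7, 1993 is April 29, 1993.
Service was not by mail, so no mail extension applies.
Tolling adds 10 days: April 29, 1993 + 10 days = May 9, 1993.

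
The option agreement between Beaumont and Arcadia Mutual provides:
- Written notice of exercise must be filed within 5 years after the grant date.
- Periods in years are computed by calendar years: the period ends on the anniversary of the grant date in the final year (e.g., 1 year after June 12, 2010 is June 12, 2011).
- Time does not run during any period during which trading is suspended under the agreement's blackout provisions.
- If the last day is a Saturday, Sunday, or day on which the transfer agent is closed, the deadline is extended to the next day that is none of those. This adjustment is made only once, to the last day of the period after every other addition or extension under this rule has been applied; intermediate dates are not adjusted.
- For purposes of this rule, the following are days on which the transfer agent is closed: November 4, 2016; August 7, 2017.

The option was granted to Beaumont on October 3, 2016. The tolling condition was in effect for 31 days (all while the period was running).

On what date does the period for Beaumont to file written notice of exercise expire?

November 3, 2021

5 years after October 3, 2016 is October 3, 2021.
Tolling adds 31 days: October 3, 2021 + 31 days = November 3, 2021.
November 3, 2021 is a Wednesday and not a day on which the transfer agent is closed, so no extension applies.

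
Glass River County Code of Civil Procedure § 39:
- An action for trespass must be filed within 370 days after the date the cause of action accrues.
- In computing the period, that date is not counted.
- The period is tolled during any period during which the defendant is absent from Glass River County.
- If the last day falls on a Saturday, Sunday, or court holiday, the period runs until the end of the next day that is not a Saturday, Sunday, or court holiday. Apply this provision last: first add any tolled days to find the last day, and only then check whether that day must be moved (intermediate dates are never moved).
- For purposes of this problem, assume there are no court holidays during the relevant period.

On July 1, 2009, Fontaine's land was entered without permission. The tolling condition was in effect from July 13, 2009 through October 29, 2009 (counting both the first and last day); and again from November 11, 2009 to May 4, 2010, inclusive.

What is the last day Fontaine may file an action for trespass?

April 18, 2011

370 days after July 1, 2009 is July 6, 2010.
From July 13, 2009 through October 29, 2009 inclusive is 109 days; tolling adds 109 days: July 6, 2010 + 109 days = October 23, 2010.
From November 11, 2009 through May 4, 2010 inclusive is 175 days; tolling adds 175 days: October 23, 2010 + 175 days = April 16, 2011.
April 16, 2011 is Saturday; April 17, 2011 is Sunday. The next qualifying day is April 18, 2011.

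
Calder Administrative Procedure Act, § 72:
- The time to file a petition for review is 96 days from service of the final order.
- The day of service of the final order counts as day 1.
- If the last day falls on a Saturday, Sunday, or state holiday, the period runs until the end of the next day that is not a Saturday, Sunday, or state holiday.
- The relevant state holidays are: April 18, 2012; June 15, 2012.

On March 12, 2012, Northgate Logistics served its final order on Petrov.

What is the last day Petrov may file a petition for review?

June 18, 2012

Counting March 12, 2012 as day 1, day 96 is June 15, 2012.
June 15, 2012 is a listed holiday; June 16, 2012 is Saturday; June 17, 2012 is Sunday. The next qualifying day is June 18, 2012.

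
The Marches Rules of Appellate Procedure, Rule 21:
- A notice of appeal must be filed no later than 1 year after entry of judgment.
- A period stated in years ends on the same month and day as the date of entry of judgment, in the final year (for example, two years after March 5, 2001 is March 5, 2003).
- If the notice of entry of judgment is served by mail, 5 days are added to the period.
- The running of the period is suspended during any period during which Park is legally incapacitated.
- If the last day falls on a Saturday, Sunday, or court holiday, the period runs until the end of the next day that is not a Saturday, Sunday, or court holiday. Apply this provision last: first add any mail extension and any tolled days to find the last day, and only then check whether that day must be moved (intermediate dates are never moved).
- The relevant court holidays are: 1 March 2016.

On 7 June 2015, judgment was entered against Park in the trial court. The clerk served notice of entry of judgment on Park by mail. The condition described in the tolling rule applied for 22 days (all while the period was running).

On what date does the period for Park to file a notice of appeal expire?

1 year after 7 June 2015 is June 7, 2016.
Service was by mail, adding 5 days: June 7, 2016 + 5 days = June 12, 2016.
Tolling adds 22 days: June 12, 2016 + 22 days = July 4, 2016.
July 4, 2016 is a Monday and not a court holiday, so no extension applies.

July 4, 2016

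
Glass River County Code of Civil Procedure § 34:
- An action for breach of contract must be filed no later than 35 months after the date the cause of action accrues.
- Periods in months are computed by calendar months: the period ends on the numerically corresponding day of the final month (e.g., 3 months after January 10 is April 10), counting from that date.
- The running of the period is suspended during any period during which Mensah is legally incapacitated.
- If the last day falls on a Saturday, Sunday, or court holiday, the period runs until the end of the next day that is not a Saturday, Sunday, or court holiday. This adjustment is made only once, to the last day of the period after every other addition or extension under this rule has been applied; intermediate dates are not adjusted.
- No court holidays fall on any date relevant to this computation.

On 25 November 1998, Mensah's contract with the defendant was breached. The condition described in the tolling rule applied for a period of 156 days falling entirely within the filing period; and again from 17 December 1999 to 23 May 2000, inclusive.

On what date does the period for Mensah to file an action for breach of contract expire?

September 5, 2002

35 months after 25 November 1998 is October 25, 2001.
Tolling adds 156 days: October 25, 2001 + 156 days = March 30, 2002.
From December 17, 1999 through May 23, 2000 inclusive is 159 days; tolling adds 159 days: March 30, 2002 + 159 days = September 5, 2002.
September 5, 2002 is a Thursday and not a court holiday, so no extension applies.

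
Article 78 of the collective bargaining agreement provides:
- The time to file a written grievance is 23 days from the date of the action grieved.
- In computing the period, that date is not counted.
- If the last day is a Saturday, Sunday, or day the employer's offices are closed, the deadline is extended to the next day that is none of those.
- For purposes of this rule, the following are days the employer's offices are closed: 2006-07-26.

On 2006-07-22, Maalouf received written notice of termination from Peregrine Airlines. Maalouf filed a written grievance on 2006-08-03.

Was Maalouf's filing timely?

23 days after 2006-07-22 is August 14, 2006.
August 14, 2006 is a Monday and not a day the employer's offices are closed, so no extension applies.
The deadline is August 14, 2006; the filing on August 3, 2006 is on or before that date.

Yes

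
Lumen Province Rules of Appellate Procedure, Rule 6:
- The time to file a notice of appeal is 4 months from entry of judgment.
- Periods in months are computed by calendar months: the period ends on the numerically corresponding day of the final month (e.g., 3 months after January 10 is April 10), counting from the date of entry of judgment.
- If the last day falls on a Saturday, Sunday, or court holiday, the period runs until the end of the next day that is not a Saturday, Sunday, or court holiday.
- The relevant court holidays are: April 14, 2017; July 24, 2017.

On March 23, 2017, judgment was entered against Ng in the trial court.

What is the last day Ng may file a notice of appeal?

4 months after March 23, 2017 is July 23, 2017.
July 23, 2017 is Sunday; July 24, 2017 is a listed holiday. The next qualifying day is July 25, 2017.

July 25, 2017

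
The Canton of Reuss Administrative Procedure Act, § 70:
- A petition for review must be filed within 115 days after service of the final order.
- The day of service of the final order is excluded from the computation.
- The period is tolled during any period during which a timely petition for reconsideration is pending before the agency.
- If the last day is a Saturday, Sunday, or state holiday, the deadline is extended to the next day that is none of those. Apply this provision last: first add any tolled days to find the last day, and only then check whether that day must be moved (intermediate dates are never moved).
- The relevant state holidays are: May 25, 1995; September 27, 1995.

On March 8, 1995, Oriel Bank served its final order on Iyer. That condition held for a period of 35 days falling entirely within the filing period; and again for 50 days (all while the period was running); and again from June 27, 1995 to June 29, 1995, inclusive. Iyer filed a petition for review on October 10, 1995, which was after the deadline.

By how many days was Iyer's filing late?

115 days after March 8, 1995 is July 1, 1995.
Tolling adds 35 days: July 1, 1995 + 35 days = August 5, 1995.
Tolling adds 50 days: August 5, 1995 + 50 days = September 24, 1995.
From June 27, 1995 through June 29, 1995 inclusive is 3 days; tolling adds 3 days: September 24, 1995 + 3 days = September 27, 1995.
September 27, 1995 is a listed holiday. The next qualifying day is September 28, 1995.
The deadline is September 28, 1995; from September 28, 1995 to October 10, 1995 is 12 days.

12 days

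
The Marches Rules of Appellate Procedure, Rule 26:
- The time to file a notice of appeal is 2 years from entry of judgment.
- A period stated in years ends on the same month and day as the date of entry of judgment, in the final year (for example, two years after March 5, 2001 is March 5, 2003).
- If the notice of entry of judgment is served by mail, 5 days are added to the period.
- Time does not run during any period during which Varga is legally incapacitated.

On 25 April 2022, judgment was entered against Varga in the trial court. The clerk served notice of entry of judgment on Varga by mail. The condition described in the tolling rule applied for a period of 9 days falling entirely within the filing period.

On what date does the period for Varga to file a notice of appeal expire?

2 years after 25 April 2022 is April 25, 2024.
Service was by mail, adding 5 days: April 25, 2024 + 5 days = April 30, 2024.
Tolling adds 9 days: April 30, 2024 + 9 days = May 9, 2024.

May 9, 2024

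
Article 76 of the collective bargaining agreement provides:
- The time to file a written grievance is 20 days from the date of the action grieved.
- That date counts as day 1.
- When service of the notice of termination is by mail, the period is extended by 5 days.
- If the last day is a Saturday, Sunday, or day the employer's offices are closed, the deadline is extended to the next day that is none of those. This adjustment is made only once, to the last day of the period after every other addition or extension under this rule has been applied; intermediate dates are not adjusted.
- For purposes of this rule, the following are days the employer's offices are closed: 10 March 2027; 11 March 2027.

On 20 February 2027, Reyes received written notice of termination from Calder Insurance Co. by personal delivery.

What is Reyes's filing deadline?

Counting 20 February 2027 as day 1, day 20 is March 11, 2027.
Service was not by mail, so no mail extension applies.
March 11, 2027 is a listed holiday. The next qualifying day is March 12, 2027.

March 12, 2027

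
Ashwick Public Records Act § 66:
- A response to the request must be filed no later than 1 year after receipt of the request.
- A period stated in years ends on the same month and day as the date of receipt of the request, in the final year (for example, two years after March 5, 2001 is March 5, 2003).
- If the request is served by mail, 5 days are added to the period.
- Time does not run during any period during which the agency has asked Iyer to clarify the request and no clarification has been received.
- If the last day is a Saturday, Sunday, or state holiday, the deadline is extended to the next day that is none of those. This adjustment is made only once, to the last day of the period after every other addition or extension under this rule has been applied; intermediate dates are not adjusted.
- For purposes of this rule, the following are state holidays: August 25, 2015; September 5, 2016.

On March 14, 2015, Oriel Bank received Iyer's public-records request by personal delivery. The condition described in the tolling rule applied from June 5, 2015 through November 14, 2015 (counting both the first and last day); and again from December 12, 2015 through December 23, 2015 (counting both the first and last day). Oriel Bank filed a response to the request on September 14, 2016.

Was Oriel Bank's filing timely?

1 year after March 14, 2015 is March 14, 2016.
Service was not by mail, so no mail extension applies.
From June 5, 2015 through November 14, 2015 inclusive is 163 days; tolling adds 163 days: March 14, 2016 + 163 days = August 24, 2016.
From December 12, 2015 through December 23, 2015 inclusive is 12 days; tolling adds 12 days: August 24, 2016 + 12 days = September 5, 2016.
September 5, 2016 is a listed holiday. The next qualifying day is September 6, 2016.
The deadline is September 6, 2016; the filing on September 14, 2016 is after that date.

No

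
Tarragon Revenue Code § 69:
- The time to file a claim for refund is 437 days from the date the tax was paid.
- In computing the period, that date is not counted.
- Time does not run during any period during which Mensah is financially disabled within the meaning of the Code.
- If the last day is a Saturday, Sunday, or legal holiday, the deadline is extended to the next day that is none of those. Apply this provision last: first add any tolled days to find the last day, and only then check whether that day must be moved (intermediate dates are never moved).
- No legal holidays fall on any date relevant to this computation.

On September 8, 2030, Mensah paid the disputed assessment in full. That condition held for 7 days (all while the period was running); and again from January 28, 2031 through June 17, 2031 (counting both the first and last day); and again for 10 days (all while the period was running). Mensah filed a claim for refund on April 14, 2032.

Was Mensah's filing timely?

Yes

437 days after September 8, 2030 is November 19, 2031.
Tolling adds 7 days: November 19, 2031 + 7 days = November 26, 2031.
From January 28, 2031 through June 17, 2031 inclusive is 141 days; tolling adds 141 days: November 26, 2031 + 141 days = April 15, 2032.
Tolling adds 10 days: April 15, 2032 + 10 days = April 25, 2032.
April 25, 2032 is Sunday. The next qualifying day is April 26, 2032.
The deadline is April 26, 2032; the filing on April 14, 2032 is on or before that date.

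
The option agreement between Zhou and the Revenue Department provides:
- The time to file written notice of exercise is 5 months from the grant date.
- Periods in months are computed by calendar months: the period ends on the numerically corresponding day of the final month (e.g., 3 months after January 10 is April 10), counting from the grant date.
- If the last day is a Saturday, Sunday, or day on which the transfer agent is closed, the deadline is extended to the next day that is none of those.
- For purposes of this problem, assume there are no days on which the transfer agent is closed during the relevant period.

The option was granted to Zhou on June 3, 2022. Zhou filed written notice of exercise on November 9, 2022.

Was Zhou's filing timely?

5 months after June 3, 2022 is November 3, 2022.
November 3, 2022 is a Thursday and not a day on which the transfer agent is closed, so no extension applies.
The deadline is November 3, 2022; the filing on November 9, 2022 is after that date.

No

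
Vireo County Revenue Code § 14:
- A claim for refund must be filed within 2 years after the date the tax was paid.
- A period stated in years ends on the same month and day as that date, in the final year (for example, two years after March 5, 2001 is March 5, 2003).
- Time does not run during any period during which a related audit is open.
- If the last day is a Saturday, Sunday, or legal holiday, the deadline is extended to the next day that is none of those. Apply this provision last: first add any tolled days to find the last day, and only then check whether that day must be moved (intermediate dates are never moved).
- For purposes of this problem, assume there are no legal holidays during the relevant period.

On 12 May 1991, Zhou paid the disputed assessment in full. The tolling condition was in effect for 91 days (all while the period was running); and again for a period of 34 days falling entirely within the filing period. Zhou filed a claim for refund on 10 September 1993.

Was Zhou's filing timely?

Yes

2 years after 12 May 1991 is May 12, 1993.
Tolling adds 91 days: May 12, 1993 + 91 days = August 11, 1993.
Tolling adds 34 days: August 11, 1993 + 34 days = September 14, 1993.
September 14, 1993 is a Tuesday and not a legal holiday, so no extension applies.
The deadline is September 14, 1993; the filing on September 10, 1993 is on or before that date.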